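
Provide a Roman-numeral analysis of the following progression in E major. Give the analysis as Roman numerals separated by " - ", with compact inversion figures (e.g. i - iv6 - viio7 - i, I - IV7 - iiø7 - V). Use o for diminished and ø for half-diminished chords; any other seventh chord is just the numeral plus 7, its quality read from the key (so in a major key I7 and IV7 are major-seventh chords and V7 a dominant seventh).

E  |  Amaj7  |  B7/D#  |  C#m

I - IV7 - V65 - vi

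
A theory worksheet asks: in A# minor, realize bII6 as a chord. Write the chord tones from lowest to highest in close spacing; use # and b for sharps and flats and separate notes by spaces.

Scale degree 2 in A# minor is B#; lowering it a half step gives B. bII6 is the Neapolitan sixth — a major triad on the lowered second degree, here in its customary first inversion.
So the chord is B-D#-F#, a major triad.
The figured bass 6 indicates first inversion, placing the third (D#) in the bass: D#-F#-B.

D# F# B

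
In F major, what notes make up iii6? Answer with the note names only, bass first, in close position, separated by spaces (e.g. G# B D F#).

C E A

In F major, the mediant is A, and the diatonic chord built there is a minor triad.
Stacking thirds from A gives A-C-E.
With the 6 figure the chord is in first inversion; from the bass C upward in close position it reads C-E-A.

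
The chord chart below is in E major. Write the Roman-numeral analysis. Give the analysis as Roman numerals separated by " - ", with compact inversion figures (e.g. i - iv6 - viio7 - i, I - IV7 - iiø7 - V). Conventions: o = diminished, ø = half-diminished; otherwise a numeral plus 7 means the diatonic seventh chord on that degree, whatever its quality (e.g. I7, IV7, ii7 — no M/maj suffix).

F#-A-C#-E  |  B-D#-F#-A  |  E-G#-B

ii7 - V7 - I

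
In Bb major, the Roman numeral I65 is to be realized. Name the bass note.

D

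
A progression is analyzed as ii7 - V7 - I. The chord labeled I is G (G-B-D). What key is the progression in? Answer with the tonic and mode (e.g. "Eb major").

I is given as G-B-D — a major triad with root G.
If G is scale degree 1 and the mode makes that degree carry a major triad, the tonic is G and the mode is major.

G major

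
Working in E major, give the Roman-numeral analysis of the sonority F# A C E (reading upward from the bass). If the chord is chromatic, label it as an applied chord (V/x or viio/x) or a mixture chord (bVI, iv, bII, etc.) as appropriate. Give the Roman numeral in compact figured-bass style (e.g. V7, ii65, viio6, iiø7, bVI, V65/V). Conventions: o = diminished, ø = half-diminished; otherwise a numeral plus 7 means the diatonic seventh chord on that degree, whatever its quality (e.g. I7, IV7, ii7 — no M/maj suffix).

iiø7

The pitches F#-A-C-E form a half-diminished seventh chord rooted on F#.
F# is the second degree of E major. This is the half-diminished supertonic seventh, borrowed from the parallel minor.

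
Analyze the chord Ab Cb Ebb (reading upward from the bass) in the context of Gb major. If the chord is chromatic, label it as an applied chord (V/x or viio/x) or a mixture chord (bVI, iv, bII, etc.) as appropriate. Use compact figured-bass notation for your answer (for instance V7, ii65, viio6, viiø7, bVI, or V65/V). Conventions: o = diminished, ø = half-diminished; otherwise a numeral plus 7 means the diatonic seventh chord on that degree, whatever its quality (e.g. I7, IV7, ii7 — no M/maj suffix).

iio

Stacked in thirds the chord is Ab-Cb-Ebb: a diminished triad on Ab.
Ab is the second degree of Gb major. This is the diminished supertonic triad, borrowed from the parallel minor.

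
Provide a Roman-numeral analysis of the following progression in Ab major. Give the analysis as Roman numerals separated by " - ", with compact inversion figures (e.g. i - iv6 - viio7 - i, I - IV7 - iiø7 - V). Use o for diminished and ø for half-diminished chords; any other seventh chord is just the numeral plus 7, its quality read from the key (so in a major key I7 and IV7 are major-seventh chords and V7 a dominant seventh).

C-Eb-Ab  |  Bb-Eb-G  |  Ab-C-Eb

C-Eb-Ab: major triad on Ab = scale degree 1 → I6.
Bb-Eb-G: root Eb is the dominant; major triad there is V64.
Ab-C-Eb: major triad on Ab = scale degree 1 → I.

I6 - V64 - I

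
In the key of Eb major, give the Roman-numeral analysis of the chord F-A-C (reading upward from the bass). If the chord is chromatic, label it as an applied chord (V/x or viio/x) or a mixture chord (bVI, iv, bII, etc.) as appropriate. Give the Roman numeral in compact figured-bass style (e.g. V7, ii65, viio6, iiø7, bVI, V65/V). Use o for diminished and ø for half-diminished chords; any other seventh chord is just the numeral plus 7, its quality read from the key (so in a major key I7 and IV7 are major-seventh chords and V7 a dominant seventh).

V/V

The pitches F-A-C form a major triad rooted on F.
F is not a diatonic chord root with this quality in Eb major, but it lies a perfect fifth above Bb (V), so the chord functions as an applied dominant of V.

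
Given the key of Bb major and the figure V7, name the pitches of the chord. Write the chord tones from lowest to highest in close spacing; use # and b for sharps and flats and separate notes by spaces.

The numeral's case and figure indicate a dominant seventh chord. In Bb major its root, scale degree 5, is F.
That chord is spelled F-A-C-Eb.

F A C Eb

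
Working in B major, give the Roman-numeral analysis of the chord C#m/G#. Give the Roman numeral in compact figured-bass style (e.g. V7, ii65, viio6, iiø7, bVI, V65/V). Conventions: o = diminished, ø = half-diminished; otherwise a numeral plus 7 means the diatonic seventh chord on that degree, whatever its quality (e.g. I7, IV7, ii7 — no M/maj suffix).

The pitches C#-E-G# form a minor triad rooted on C#.
In B major, C# is the supertonic; the diatonic minor triad there is ii.
With G# in the bass the chord is in second inversion, so the figured bass is 64.

ii64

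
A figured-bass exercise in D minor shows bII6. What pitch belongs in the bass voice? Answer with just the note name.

bII in D minor has root Eb; the chord is Eb-G-Bb.
The figure 6 means first inversion — the third is in the bass.

G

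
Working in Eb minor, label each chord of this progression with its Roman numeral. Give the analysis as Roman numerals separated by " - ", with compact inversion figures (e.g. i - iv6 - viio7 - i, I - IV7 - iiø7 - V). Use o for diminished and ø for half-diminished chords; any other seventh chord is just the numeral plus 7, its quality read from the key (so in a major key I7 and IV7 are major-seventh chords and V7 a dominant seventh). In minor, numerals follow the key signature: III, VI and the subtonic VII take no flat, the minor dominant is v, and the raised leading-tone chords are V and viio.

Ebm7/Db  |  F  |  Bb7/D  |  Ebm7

i42 - V/V - V65 - i7

Ebm7/Db: minor seventh chord on Eb = scale degree 1 → i42.
F: chromatic; F is V of V, so V/V.
Bb7/D has root Bb, degree 5 in Eb minor, so V65.
Ebm7 has root Eb, degree 1 in Eb minor, so i7.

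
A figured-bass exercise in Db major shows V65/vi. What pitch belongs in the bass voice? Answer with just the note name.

The applied chord V65/vi is rooted on F: F-A-C-Eb.
The figure 65 means first inversion — the third is in the bass.

A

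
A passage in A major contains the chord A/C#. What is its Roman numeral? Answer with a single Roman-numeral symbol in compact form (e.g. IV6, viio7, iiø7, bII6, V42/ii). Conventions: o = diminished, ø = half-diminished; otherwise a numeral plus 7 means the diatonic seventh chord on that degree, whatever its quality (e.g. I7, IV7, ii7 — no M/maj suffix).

The pitches A-C#-E form a major triad rooted on A.
In A major, A is the tonic; the diatonic major triad there is I.
With C# in the bass the chord is in first inversion, so the figured bass is 6.

I6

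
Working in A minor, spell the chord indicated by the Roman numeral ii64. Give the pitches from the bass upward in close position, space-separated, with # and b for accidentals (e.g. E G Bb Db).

Scale degree 2 in A minor is B; here the chord built on it is altered to a minor triad. ii64 is the minor supertonic, borrowed from the parallel major (the Dorian ii).
So the chord is B-D-F#.
With the 64 figure the chord is in second inversion; from the bass F# upward in close position it reads F#-B-D.

F# B D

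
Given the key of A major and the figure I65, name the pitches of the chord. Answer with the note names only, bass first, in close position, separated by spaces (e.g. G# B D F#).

C# E G# A

The numeral's case and figure indicate a major seventh chord. In A major its root, the first degree, is A.
Stacking thirds from A gives A-C#-E-G#.
With the 65 figure the chord is in first inversion; from the bass C# upward in close position it reads C#-E-G#-A.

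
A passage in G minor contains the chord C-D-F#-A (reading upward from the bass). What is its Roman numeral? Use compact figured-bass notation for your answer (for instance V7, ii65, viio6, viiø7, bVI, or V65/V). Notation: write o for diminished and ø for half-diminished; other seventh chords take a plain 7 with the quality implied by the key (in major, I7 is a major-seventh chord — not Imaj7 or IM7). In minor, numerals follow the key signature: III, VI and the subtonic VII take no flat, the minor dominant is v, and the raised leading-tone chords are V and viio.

V42

The pitches D-F#-A-C form a dominant seventh chord rooted on D.
D is scale degree 5 in G minor, and a dominant seventh chord on that degree is written V7.
With C in the bass the chord is in third inversion, so the figured bass is 42.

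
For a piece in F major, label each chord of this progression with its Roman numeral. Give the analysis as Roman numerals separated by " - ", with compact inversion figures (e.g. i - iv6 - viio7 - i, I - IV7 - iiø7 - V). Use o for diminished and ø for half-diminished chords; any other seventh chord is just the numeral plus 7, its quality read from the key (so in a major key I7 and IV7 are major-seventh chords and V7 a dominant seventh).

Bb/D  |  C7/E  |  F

IV6 - V65 - I

Bb/D: major triad on Bb = scale degree 4 → IV6.
C7/E has root C, degree 5 in F major, so V65.
F: major triad on F = scale degree 1 → I.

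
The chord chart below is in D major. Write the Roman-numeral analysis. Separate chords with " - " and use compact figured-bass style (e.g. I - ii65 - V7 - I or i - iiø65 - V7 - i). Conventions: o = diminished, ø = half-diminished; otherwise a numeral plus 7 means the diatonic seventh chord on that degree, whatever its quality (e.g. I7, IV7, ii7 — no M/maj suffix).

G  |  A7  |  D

IV - V7 - I

G: major triad on G = scale degree 4 → IV.
A7: root A is the dominant; dominant seventh chord there is V7.
D: major triad on D = scale degree 1 → I.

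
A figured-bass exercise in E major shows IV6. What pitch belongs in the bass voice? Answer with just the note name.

C#

IV in E major has root A; the chord is A-C#-E.
The figure 6 means first inversion — the third is in the bass.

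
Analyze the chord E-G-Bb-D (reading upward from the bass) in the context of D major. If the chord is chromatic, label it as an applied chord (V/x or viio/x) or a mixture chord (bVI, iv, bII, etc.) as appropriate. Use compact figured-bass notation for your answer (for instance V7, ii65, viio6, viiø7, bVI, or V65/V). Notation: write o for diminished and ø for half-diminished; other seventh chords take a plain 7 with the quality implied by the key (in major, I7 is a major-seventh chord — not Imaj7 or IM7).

iiø7

The pitches E-G-Bb-D form a half-diminished seventh chord rooted on E.
E is the second degree of D major. This is the half-diminished supertonic seventh, borrowed from the parallel minor.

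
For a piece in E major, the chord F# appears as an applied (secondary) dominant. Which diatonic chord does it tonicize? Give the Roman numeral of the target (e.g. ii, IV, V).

The chord is a major triad on F#.
A dominant resolves down a perfect fifth: F# → B. In E major, B is scale degree 5, i.e. V.

V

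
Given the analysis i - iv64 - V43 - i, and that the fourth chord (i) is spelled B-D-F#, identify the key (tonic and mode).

B minor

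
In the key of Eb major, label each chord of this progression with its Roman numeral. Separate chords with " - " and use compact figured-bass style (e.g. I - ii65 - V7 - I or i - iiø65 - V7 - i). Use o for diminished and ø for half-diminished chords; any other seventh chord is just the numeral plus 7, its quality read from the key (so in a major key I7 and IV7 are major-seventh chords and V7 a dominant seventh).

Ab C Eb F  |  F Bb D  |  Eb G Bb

ii65 - V64 - I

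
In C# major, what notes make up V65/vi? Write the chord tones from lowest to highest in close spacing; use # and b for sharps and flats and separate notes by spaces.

V65/vi is a secondary dominant — the dominant seventh of vi. vi in C# major is A#, so the applied chord's root is E#, a perfect fifth above.
Building a dominant seventh chord on E# gives E#-G##-B#-D#.
The figured bass 65 indicates first inversion, placing the third (G##) in the bass: G##-B#-D#-E#.

G## B# D# E#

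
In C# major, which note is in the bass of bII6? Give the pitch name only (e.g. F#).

bII in C# major has root D; the chord is D-F#-A.
The figure 6 means first inversion — the third is in the bass.

F#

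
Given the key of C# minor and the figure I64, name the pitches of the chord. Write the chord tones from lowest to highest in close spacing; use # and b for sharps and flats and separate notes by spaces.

I64 is the major tonic (Picardy third), borrowed from the parallel major. In C# minor that root is C#.
So the chord is C#-E#-G#.
With the 64 figure the chord is in second inversion; from the bass G# upward in close position it reads G#-C#-E#.

G# C# E#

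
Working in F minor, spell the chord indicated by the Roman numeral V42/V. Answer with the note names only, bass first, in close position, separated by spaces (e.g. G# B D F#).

F G B D

The slash means an applied dominant: we want the dominant of V. In F minor, V is C major, and its dominant is built on G.
Building a dominant seventh chord on G gives G-B-D-F.
The figured bass 42 indicates third inversion, placing the seventh (F) in the bass: F-G-B-D.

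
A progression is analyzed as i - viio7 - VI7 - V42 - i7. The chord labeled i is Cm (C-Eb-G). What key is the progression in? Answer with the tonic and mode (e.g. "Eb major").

C minor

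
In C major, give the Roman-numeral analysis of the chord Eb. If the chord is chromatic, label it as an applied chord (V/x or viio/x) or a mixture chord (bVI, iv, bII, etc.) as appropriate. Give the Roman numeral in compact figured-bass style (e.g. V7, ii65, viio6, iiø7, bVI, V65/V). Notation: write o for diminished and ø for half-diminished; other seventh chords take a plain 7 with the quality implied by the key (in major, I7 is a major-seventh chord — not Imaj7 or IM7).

Stacked in thirds the chord is Eb-G-Bb: a major triad on Eb.
Eb is the lowered third degree of C major (diatonic 3 would be E). This is a major triad on the lowered third degree, borrowed from the parallel minor.

bIII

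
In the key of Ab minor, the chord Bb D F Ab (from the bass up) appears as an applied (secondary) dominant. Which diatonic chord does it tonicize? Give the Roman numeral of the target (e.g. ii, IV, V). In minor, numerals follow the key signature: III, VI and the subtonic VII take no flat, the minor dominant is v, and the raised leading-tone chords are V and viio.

The chord is a dominant seventh chord on Bb.
A dominant resolves down a perfect fifth: Bb → Eb. In Ab minor, Eb is scale degree 5, i.e. V.

V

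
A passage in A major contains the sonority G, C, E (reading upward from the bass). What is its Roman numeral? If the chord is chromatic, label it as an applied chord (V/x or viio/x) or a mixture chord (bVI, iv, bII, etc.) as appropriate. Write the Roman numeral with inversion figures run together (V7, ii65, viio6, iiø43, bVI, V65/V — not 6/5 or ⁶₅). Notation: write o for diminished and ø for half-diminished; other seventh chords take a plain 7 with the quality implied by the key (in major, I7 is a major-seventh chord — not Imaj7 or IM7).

bIII64

Stacked in thirds the chord is C-E-G: a major triad on C.
C is the lowered third degree of A major (diatonic 3 would be C#). This is a major triad on the lowered third degree, borrowed from the parallel minor.
With G in the bass the chord is in second inversion, so the figured bass is 64.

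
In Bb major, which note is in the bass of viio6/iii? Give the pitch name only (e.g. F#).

E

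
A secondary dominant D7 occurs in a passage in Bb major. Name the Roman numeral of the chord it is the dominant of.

The chord is a dominant seventh chord on D.
A dominant resolves down a perfect fifth: D → G. In Bb major, G is scale degree 6, i.e. vi.

vi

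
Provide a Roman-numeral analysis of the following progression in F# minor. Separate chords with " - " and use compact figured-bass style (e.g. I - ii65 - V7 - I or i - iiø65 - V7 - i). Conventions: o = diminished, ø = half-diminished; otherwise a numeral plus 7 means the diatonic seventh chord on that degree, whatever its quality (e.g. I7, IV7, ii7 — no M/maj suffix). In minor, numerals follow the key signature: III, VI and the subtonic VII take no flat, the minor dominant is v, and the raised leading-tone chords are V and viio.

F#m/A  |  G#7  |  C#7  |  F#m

i6 - V7/V - V7 - i

F#m/A: minor triad on F# = scale degree 1 → i6.
G#7 is the secondary dominant of V (dominant seventh chord on G#): V7/V.
C#7 has root C#, degree 5 in F# minor, so V7.
F#m: root F# is the tonic; minor triad there is i.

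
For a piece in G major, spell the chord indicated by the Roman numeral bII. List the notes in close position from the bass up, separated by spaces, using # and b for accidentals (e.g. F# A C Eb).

Ab C Eb

Scale degree 2 in G major is A; lowering it a half step gives Ab. bII is the Neapolitan chord — a major triad on the lowered second degree.
So the chord is Ab-C-Eb.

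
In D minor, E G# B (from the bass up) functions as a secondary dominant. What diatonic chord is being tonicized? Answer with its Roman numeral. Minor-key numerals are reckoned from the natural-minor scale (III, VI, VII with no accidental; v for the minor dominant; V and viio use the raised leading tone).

V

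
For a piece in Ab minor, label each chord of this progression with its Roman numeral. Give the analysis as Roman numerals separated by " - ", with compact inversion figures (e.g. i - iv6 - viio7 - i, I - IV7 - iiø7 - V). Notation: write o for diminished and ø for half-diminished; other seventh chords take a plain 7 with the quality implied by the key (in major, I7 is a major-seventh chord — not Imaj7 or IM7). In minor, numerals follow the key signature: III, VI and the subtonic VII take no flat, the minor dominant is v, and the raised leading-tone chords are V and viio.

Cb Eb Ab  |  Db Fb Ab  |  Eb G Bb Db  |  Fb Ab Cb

Cb-Eb-Ab: minor triad on Ab = scale degree 1 → i6.
Db-Fb-Ab: root Db is the subdominant; minor triad there is iv.
Eb-G-Bb-Db: dominant seventh chord on Eb = scale degree 5 → V7.
Fb-Ab-Cb has root Fb, degree 6 in Ab minor, so VI.

i6 - iv - V7 - VI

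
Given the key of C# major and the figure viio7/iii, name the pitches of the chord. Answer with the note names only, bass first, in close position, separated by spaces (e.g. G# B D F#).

D## F## A# C#

The slash marks an applied leading-tone chord: viio of iii. In C# major, iii is E#, so the leading tone to it is D##, a half step below.
Building a fully diminished seventh chord on D## gives D##-F##-A#-C#.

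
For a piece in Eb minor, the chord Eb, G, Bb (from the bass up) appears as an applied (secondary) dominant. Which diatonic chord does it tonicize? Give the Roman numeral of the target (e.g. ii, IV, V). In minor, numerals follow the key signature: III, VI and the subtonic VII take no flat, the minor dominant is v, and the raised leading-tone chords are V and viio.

iv

The chord is a major triad on Eb.
A dominant resolves down a perfect fifth: Eb → Ab. In Eb minor, Ab is scale degree 4, i.e. iv.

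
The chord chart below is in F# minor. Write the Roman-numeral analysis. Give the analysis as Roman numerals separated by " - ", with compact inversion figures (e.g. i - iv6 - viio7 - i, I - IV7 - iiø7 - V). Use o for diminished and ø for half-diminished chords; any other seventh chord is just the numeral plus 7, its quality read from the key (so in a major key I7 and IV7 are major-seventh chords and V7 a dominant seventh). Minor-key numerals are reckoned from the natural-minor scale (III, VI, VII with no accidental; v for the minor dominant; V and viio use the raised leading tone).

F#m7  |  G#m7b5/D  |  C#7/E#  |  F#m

i7 - iiø43 - V65 - i

F#m7: root F# is the tonic; minor seventh chord there is i7.
G#m7b5/D: root G# is the supertonic; half-diminished seventh chord there is iiø43.
C#7/E# has root C#, degree 5 in F# minor, so V65.
F#m: root F# is the tonic; minor triad there is i.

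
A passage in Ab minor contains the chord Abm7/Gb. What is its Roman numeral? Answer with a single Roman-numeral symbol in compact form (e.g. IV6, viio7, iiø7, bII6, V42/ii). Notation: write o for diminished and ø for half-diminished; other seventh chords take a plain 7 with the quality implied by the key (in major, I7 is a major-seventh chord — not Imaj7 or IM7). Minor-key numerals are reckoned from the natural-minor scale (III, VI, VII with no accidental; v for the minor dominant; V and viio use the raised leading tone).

Stacked in thirds the chord is Ab-Cb-Eb-Gb: a minor seventh chord on Ab.
Ab is scale degree 1 in Ab minor, and a minor seventh chord on that degree is written i7.
With Gb in the bass the chord is in third inversion, so the figured bass is 42.

i42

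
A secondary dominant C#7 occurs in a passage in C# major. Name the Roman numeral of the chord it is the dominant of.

IV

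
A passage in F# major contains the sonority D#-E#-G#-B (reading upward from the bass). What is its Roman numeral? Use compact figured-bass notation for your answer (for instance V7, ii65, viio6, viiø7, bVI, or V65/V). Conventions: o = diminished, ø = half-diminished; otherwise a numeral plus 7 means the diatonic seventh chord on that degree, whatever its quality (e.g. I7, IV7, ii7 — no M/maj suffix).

The pitches E#-G#-B-D# form a half-diminished seventh chord rooted on E#.
E# is scale degree 7 in F# major, and a half-diminished seventh chord on that degree is written viiø7.
With D# in the bass the chord is in third inversion, so the figured bass is 42.

viiø42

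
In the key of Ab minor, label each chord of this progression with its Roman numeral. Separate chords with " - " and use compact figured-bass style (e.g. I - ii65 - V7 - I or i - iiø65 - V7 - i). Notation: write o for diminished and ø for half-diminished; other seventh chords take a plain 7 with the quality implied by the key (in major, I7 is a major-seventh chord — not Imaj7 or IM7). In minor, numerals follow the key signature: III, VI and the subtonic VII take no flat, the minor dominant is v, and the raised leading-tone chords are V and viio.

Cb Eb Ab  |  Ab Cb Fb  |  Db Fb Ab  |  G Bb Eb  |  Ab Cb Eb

Cb-Eb-Ab: minor triad on Ab = scale degree 1 → i6.
Ab-Cb-Fb has root Fb, degree 6 in Ab minor, so VI6.
Db-Fb-Ab: minor triad on Db = scale degree 4 → iv.
G-Bb-Eb: major triad on Eb = scale degree 5 → V6.
Ab-Cb-Eb: root Ab is the tonic; minor triad there is i.

i6 - VI6 - iv - V6 - i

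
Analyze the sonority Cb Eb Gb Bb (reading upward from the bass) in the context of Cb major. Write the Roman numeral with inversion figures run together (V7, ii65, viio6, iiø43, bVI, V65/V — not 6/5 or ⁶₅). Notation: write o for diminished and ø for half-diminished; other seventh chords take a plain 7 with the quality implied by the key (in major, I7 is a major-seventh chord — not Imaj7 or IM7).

Stacked in thirds the chord is Cb-Eb-Gb-Bb: a major seventh chord on Cb.
In Cb major, Cb is the tonic; the diatonic major seventh chord there is I7.

I7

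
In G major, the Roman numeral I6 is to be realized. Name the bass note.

B

I in G major has root G; the chord is G-B-D.
The figure 6 means first inversion — the third is in the bass.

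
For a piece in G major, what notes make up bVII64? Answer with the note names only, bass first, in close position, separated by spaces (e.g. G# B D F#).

C F A

Scale degree 7 in G major is F#; lowering it a half step gives F. bVII64 is a major triad on the lowered seventh degree (the subtonic), borrowed from the parallel minor.
So the chord is F-A-C.
With the 64 figure the chord is in second inversion; from the bass C upward in close position it reads C-F-A.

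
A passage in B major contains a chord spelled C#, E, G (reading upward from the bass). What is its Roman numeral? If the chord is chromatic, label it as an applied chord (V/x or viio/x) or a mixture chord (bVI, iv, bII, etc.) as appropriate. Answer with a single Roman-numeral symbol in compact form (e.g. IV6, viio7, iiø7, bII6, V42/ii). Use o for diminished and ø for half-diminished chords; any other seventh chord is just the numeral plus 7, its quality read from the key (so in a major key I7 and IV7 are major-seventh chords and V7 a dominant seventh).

Stacked in thirds the chord is C#-E-G: a diminished triad on C#.
C# is the second degree of B major. This is the diminished supertonic triad, borrowed from the parallel minor.

iio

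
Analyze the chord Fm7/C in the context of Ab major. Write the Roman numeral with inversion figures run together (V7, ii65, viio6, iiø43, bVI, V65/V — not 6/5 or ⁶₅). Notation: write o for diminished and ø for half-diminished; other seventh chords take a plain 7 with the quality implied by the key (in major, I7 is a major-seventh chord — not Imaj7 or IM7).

Stacked in thirds the chord is F-Ab-C-Eb: a minor seventh chord on F.
F is scale degree 6 in Ab major, and a minor seventh chord on that degree is written vi7.
With C in the bass the chord is in second inversion, so the figured bass is 43.

vi43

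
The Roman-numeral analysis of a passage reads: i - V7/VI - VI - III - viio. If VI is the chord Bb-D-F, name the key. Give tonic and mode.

The anchor chord is a major triad on Bb, labeled VI.
If Bb is scale degree 6 and the mode makes that degree carry a major triad, the tonic is D and the mode is minor.

D minor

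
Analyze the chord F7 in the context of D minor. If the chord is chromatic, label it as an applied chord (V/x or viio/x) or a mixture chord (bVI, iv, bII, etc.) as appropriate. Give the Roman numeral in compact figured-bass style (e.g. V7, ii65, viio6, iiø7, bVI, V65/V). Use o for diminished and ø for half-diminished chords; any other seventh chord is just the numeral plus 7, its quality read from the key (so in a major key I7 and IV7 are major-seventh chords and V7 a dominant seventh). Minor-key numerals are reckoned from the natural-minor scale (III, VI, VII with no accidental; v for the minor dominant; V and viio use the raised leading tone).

V7/VI

The pitches F-A-C-Eb form a dominant seventh chord rooted on F.
F is not a diatonic chord root with this quality in D minor, but it lies a perfect fifth above Bb (VI), so the chord functions as an applied dominant of VI.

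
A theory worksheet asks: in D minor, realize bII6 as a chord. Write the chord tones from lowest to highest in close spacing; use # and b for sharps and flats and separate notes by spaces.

G Bb Eb

bII6 is the Neapolitan sixth — a major triad on the lowered second degree, here in its customary first inversion. In D minor that root is Eb.
So the chord is Eb-G-Bb.
The figured bass 6 indicates first inversion, placing the third (G) in the bass: G-Bb-Eb.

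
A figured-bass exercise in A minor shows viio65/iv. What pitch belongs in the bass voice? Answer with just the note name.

E

The applied chord viio65/iv is rooted on C#: C#-E-G-Bb.
The figure 65 means first inversion — the third is in the bass.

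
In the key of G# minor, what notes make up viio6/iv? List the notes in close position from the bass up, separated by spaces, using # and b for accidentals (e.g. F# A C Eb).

The slash marks an applied leading-tone chord: viio of iv. In G# minor, iv is C#, so the leading tone to it is B#, a half step below.
Building a diminished triad on B# gives B#-D#-F#.
The figured bass 6 indicates first inversion, placing the third (D#) in the bass: D#-F#-B#.

D# F# B#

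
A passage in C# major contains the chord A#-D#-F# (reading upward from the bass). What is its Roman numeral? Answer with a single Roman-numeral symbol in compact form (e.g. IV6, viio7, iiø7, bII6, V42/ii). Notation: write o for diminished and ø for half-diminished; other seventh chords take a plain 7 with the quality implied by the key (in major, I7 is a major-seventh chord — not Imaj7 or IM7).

ii64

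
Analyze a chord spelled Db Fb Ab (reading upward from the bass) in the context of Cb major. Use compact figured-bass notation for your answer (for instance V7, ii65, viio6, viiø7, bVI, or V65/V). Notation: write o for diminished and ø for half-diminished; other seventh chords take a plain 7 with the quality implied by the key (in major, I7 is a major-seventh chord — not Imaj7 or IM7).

ii

Stacked in thirds the chord is Db-Fb-Ab: a minor triad on Db.
In Cb major, Db is the supertonic; the diatonic minor triad there is ii.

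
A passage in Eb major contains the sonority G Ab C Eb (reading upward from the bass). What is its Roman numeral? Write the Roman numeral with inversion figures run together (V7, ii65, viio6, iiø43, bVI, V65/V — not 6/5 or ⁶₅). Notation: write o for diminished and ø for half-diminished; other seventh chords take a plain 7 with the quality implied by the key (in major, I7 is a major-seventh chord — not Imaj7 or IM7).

Stacked in thirds the chord is Ab-C-Eb-G: a major seventh chord on Ab.
In Eb major, Ab is the subdominant; the diatonic major seventh chord there is IV7.
With G in the bass the chord is in third inversion, so the figured bass is 42.

IV42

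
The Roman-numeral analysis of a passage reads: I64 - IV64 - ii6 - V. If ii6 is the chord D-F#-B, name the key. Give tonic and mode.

The chord Bm/D is a minor triad rooted on B; its label is ii6.
ii6 on B implies B is the supertonic; that puts the tonic at A, and the lowercase numeral fits major mode.

A major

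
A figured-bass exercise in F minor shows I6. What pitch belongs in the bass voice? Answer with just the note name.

A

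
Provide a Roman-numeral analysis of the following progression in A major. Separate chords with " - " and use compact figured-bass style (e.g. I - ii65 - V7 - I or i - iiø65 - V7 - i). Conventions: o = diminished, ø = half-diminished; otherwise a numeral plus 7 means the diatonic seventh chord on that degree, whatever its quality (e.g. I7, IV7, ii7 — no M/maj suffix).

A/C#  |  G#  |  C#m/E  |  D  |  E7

I6 - V/iii - iii6 - IV - V7

A/C#: major triad on A = scale degree 1 → I6.
G#: chromatic; G# is V of iii, so V/iii.
C#m/E: root C# is the mediant; minor triad there is iii6.
D: root D is the subdominant; major triad there is IV.
E7: root E is the dominant; dominant seventh chord there is V7.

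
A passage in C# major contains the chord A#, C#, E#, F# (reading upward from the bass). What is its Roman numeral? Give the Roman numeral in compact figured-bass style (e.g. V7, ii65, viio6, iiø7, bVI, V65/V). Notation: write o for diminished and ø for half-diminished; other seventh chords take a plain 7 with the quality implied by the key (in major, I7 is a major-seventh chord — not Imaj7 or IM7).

IV65

The pitches F#-A#-C#-E# form a major seventh chord rooted on F#.
F# is scale degree 4 in C# major, and a major seventh chord on that degree is written IV7.
With A# in the bass the chord is in first inversion, so the figured bass is 65.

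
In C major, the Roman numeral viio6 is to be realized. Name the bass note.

D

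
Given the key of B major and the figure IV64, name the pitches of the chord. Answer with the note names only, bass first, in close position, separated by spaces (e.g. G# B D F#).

In B major, the fourth degree is E, and the diatonic chord built there is a major triad.
Stacking thirds from E gives E-G#-B.
With the 64 figure the chord is in second inversion; from the bass B upward in close position it reads B-E-G#.

B E G#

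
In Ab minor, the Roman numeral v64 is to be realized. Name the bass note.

Bb

v in Ab minor has root Eb; the chord is Eb-Gb-Bb.
The figure 64 means second inversion — the fifth is in the bass.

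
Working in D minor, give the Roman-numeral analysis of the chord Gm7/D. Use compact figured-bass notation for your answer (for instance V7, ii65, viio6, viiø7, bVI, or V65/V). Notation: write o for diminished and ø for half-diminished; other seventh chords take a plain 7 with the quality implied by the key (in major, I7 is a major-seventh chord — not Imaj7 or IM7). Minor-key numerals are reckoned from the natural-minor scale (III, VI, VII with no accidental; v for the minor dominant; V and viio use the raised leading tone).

The pitches G-Bb-D-F form a minor seventh chord rooted on G.
G is scale degree 4 in D minor, and a minor seventh chord on that degree is written iv7.
With D in the bass the chord is in second inversion, so the figured bass is 43.

iv43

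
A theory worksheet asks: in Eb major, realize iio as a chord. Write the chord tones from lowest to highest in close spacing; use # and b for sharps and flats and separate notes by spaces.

F Ab Cb

iio is the diminished supertonic triad, borrowed from the parallel minor. In Eb major that root is F.
So the chord is F-Ab-Cb, a diminished triad.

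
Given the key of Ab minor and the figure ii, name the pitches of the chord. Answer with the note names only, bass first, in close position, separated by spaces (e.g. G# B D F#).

Bb Db F

Scale degree 2 in Ab minor is Bb; here the chord built on it is altered to a minor triad. ii is the minor supertonic, borrowed from the parallel major (the Dorian ii).
So the chord is Bb-Db-F.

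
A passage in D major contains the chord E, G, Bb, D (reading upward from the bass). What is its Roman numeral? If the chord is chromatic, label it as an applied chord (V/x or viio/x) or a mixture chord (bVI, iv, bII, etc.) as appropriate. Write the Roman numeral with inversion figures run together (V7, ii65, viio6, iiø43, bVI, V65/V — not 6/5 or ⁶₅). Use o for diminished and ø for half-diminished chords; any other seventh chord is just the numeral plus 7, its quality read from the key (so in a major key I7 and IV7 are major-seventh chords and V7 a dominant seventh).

iiø7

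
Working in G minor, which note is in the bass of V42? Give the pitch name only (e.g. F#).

V in G minor has root D; the chord is D-F#-A-C.
The figure 42 means third inversion — the seventh is in the bass.

C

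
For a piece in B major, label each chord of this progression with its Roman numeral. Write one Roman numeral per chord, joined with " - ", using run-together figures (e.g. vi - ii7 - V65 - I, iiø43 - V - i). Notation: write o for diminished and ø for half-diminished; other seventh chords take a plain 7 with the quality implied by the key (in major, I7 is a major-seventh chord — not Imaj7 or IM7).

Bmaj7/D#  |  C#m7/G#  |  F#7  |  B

Bmaj7/D#: root B is the tonic; major seventh chord there is I65.
C#m7/G#: minor seventh chord on C# = scale degree 2 → ii43.
F#7: root F# is the dominant; dominant seventh chord there is V7.
B: major triad on B = scale degree 1 → I.

I65 - ii43 - V7 - I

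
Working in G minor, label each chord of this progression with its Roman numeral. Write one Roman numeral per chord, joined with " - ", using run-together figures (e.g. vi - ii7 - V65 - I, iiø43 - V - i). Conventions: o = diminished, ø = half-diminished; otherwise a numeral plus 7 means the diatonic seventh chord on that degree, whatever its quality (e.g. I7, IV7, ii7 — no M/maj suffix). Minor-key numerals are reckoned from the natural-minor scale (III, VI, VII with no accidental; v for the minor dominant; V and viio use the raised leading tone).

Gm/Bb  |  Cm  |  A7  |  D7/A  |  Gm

i6 - iv - V7/V - V43 - i

Gm/Bb: root G is the tonic; minor triad there is i6.
Cm: minor triad on C = scale degree 4 → iv.
A7 is the secondary dominant of V (dominant seventh chord on A): V7/V.
D7/A: root D is the dominant; dominant seventh chord there is V43.
Gm: root G is the tonic; minor triad there is i.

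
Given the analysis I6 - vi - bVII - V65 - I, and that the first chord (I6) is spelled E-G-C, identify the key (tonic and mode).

The anchor chord is a major triad on C, labeled I6.
If C is scale degree 1 and the mode makes that degree carry a major triad, the tonic is C and the mode is major.

C major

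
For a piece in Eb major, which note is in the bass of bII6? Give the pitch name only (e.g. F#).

bII in Eb major has root Fb; the chord is Fb-Ab-Cb.
The figure 6 means first inversion — the third is in the bass.

Ab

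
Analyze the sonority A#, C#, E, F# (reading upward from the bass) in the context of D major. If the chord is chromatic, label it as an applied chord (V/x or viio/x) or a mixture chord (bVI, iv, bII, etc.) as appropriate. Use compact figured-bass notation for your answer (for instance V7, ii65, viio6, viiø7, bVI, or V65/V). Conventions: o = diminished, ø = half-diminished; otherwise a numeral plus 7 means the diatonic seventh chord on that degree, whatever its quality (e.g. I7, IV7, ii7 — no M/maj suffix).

V65/vi

Stacked in thirds the chord is F#-A#-C#-E: a dominant seventh chord on F#.
F# is not a diatonic chord root with this quality in D major, but it lies a perfect fifth above B (vi), so the chord functions as an applied dominant of vi.
With A# in the bass the chord is in first inversion, so the figured bass is 65.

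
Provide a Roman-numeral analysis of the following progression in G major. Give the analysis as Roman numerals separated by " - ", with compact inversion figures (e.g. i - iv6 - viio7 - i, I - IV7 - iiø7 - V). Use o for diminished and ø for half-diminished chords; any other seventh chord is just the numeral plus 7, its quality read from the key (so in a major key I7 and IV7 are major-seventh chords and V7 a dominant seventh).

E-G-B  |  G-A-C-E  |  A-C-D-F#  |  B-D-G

vi - ii42 - V43 - I6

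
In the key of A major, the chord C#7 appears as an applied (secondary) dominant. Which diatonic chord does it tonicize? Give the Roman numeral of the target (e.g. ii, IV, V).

vi

The chord is a dominant seventh chord on C#.
A dominant resolves down a perfect fifth: C# → F#. In A major, F# is scale degree 6, i.e. vi.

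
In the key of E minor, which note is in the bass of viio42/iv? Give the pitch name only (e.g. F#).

F

The applied chord viio42/iv is rooted on G#: G#-B-D-F.
The figure 42 means third inversion — the seventh is in the bass.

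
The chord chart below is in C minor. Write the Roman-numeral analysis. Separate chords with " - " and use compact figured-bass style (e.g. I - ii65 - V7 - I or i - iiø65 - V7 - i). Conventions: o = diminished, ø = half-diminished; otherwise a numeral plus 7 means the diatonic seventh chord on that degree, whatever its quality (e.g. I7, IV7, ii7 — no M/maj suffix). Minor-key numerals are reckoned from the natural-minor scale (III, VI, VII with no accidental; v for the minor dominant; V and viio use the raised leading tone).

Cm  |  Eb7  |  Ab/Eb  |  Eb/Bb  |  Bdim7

i - V7/VI - VI64 - III64 - viio7

Cm: minor triad on C = scale degree 1 → i.
Eb7 is the secondary dominant of VI (dominant seventh chord on Eb): V7/VI.
Ab/Eb: root Ab is the submediant; major triad there is VI64.
Eb/Bb: major triad on Eb = scale degree 3 → III64.
Bdim7: fully diminished seventh chord on B = scale degree 7 → viio7.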